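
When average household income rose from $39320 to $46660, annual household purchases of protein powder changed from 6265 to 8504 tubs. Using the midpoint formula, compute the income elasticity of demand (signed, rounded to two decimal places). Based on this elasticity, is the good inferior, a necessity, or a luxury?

%ΔQ = (8504 − 6265)/[( 6265 + 8504)/2] = 2239/7384.5 = 0.303202…
%ΔIncome = (46660 − 39320)/[( 39320 + 46660)/2] = 7340/42990 = 0.170737…
E_income = (2239/7384.5) / (7340/42990) = 1.7758…
E_income > 1 ⇒ normal good, luxury.

1.78; luxury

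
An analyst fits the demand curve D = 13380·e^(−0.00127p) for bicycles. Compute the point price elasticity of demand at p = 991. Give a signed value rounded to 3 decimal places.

-1.259

dD/dp = −0.00127·D = -4.82692. At p = 991, D = 3800.72.
Ed = (dD/dp)·(p/D) = (-4.82692) × (991/3800.72) = -1.25857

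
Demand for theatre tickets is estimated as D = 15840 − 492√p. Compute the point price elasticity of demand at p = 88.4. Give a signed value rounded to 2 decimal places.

-0.21

dD/dp = −492/(2√p) = -26.1643. At p = 88.4, D = 11214.2.
Ed = (dD/dp)·(p/D) = (-26.1643) × (88.4/11214.2) = -0.2062…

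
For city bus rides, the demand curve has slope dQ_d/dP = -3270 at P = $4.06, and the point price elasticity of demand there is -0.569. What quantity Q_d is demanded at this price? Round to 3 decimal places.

23332.513

Ed = (dQ_d/dP)·(P/Q_d) ⇒ Q_d = (dQ_d/dP)·P/Ed = (-3270)·4.06/(-0.569) = 23332.51318…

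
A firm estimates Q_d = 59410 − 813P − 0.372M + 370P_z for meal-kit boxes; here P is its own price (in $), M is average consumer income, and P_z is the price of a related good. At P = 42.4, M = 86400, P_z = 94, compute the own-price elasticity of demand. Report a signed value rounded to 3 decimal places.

At the given values, Q_d = 59410 − 813(42.4) − 0.372(86400) + 370(94) = 27578.
∂Q_d/∂P = −813.
E = (-813) × (42.4/27578) = -1.24995…

-1.250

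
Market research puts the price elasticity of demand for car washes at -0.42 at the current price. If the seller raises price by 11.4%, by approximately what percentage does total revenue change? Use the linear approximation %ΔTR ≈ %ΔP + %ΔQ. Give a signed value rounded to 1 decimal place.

+6.6%

%ΔQ ≈ Ed × %ΔP = (-0.42) × (+11.4%) = -4.7880%
%ΔTR ≈ %ΔP + %ΔQ = (+11.4%) + (-4.7880%) = +6.6120%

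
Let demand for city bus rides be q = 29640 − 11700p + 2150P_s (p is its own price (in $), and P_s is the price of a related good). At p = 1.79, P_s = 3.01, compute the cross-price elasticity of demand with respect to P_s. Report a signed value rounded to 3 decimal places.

At the given values, q = 29640 − 11700(1.79) + 2150(3.01) = 15168.5.
∂q/∂P_s = 2150.
E = (2150) × (3.01/15168.5) = 0.42664…

0.427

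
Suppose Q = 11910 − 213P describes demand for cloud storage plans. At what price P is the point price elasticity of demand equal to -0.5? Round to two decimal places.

Ed = −213P/(11910 − 213P). Set this equal to -0.5:
213P = 0.5·(11910 − 213P) ⇒ 213P(1 + 0.5) = 0.5·11910
P = 0.5·11910 / (213·1.5) = 18.6384…

18.64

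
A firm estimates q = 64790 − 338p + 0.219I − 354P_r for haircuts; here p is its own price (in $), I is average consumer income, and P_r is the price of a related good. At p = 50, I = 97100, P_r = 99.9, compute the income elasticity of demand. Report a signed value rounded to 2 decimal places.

0.63

At the given values, q = 64790 − 338(50) + 0.219(97100) − 354(99.9) = 33790.3.
∂q/∂I = 0.219.
E = (0.219) × (97100/33790.3) = 0.6293…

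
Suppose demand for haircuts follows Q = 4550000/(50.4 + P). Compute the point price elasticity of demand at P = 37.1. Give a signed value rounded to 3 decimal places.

-0.424

dQ/dP = −4550000/(50.4 + P)² = -594.286. At P = 37.1, Q = 52000.
Ed = (dQ/dP)·(P/Q) = (-594.286) × (37.1/52000) = -0.424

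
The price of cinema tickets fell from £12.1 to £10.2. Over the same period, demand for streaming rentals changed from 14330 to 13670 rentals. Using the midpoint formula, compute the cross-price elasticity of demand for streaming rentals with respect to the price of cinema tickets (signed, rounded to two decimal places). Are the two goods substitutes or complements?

0.28; substitutes

%ΔQ_{streaming rentals} = (13670 − 14330)/avg = -660/14000 = -0.047142…
%ΔP_{cinema tickets} = (10.2 − 12.1)/avg = -1.9/11.15 = -0.170403…
E_cross = (-660/14000) / (-1.9/11.15) = 0.2766…
E_cross > 0 ⇒ the goods are substitutes.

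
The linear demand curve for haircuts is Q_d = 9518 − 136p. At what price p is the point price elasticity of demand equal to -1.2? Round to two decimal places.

Ed = −136p/(9518 − 136p). Set this equal to -1.2:
136p = 1.2·(9518 − 136p) ⇒ 136p(1 + 1.2) = 1.2·9518
p = 1.2·9518 / (136·2.2) = 38.1737…

38.17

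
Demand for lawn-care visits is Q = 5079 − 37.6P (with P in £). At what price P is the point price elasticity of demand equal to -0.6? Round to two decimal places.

50.65

Ed = −37.6P/(5079 − 37.6P). Set this equal to -0.6:
37.6P = 0.6·(5079 − 37.6P) ⇒ 37.6P(1 + 0.6) = 0.6·5079
P = 0.6·5079 / (37.6·1.6) = 50.6549…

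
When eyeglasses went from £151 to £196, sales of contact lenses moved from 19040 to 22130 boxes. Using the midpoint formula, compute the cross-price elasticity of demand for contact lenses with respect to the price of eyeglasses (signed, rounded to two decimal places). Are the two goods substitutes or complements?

%ΔQ_{contact lenses} = (22130 − 19040)/avg = 3090/20585 = 0.150109…
%ΔP_{eyeglasses} = (196 − 151)/avg = 45/173.5 = 0.259365…
E_cross = (3090/20585) / (45/173.5) = 0.5787…
E_cross > 0 ⇒ the goods are substitutes.

0.58; substitutes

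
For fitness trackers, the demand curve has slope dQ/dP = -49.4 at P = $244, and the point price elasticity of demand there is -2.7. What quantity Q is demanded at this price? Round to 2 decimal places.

4464.30

Ed = (dQ/dP)·(P/Q) ⇒ Q = (dQ/dP)·P/Ed = (-49.4)·244/(-2.7) = 4464.2962…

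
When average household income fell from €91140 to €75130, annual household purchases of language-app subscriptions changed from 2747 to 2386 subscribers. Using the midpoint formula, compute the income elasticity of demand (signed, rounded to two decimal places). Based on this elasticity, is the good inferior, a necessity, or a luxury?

0.73; necessity

%ΔQ = (2386 − 2747)/[( 2747 + 2386)/2] = -361/2566.5 = -0.140658…
%ΔIncome = (75130 − 91140)/[( 91140 + 75130)/2] = -16010/83135 = -0.192578…
E_income = (-361/2566.5) / (-16010/83135) = 0.7303…
0 < E_income < 1 ⇒ normal good, necessity.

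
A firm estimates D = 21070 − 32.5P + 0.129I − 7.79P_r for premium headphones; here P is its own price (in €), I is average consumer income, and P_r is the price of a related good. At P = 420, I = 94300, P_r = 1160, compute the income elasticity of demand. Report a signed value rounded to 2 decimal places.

1.15

At the given values, D = 21070 − 32.5(420) + 0.129(94300) − 7.79(1160) = 10548.3.
∂D/∂I = 0.129.
E = (0.129) × (94300/10548.3) = 1.1532…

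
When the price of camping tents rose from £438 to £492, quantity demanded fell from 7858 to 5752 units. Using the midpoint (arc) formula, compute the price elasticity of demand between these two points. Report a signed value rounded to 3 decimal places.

%ΔQ = (5752 − 7858) / [(7858 + 5752)/2] = -2106/6805 = -0.309478…
%ΔP = (492 − 438) / [(438 + 492)/2] = 54/465 = 0.116129…
Arc Ed = %ΔQ / %ΔP = (-2106/6805) / (54/465) = -2.66495…

-2.665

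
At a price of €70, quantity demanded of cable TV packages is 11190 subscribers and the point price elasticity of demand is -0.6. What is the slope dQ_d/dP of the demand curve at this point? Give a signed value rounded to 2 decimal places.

Ed = (dQ_d/dP)·(P/Q_d) ⇒ dQ_d/dP = Ed·Q_d/P = (-0.6)·11190/70 = -95.9142…

-95.91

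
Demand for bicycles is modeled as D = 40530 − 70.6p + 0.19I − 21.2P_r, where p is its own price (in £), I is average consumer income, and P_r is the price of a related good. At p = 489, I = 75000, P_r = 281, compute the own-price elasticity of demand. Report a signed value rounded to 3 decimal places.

-2.414

At the given values, D = 40530 − 70.6(489) + 0.19(75000) − 21.2(281) = 14299.4.
∂D/∂p = −70.6.
E = (-70.6) × (489/14299.4) = -2.41432…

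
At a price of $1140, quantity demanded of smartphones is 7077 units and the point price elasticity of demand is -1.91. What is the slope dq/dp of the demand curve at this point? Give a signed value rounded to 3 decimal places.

-11.857

Ed = (dq/dp)·(p/q) ⇒ dq/dp = Ed·q/p = (-1.91)·7077/1140 = -11.85707…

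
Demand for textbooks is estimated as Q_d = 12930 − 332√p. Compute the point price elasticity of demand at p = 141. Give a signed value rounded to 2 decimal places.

-0.22

dQ_d/dp = −332/(2√p) = -13.9797. At p = 141, Q_d = 8987.72.
Ed = (dQ_d/dp)·(p/Q_d) = (-13.9797) × (141/8987.72) = -0.2193…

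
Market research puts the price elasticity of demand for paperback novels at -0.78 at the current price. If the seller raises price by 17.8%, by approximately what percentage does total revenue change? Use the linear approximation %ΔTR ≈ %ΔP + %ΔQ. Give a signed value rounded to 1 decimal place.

+3.9%

%ΔQ ≈ Ed × %ΔP = (-0.78) × (+17.8%) = -13.8840%
%ΔTR ≈ %ΔP + %ΔQ = (+17.8%) + (-13.8840%) = +3.9160%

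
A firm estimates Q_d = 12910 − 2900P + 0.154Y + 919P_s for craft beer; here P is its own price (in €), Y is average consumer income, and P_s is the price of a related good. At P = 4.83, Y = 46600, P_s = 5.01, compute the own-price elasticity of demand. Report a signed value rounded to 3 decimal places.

At the given values, Q_d = 12910 − 2900(4.83) + 0.154(46600) + 919(5.01) = 10683.59.
∂Q_d/∂P = −2900.
E = (-2900) × (4.83/10683.59) = -1.31107…

-1.311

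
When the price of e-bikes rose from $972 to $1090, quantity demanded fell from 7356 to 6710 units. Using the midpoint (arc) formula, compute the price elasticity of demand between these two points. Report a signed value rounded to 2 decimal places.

-0.80

%ΔQ = (6710 − 7356) / [(7356 + 6710)/2] = -646/7033 = -0.091852…
%ΔP = (1090 − 972) / [(972 + 1090)/2] = 118/1031 = 0.114451…
Arc Ed = %ΔQ / %ΔP = (-646/7033) / (118/1031) = -0.8025…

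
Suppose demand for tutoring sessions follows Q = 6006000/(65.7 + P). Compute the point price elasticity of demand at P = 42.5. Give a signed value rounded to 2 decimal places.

dQ/dP = −6006000/(65.7 + P)² = -513.016. At P = 42.5, Q = 55508.3.
Ed = (dQ/dP)·(P/Q) = (-513.016) × (42.5/55508.3) = -0.3927…

-0.39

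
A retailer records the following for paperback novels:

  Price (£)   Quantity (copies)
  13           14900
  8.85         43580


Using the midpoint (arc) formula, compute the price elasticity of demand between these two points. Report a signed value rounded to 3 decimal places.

%ΔQ = (43580 − 14900) / [(14900 + 43580)/2] = 28680/29240 = 0.980848…
%ΔP = (8.85 − 13) / [(13 + 8.85)/2] = -4.15/10.925 = -0.379862…
Arc Ed = %ΔQ / %ΔP = (28680/29240) / (-4.15/10.925) = -2.58211…

-2.582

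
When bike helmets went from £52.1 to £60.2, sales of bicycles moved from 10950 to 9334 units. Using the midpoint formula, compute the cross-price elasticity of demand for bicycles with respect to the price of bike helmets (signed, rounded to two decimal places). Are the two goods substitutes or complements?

-1.10; complements

%ΔQ_{bicycles} = (9334 − 10950)/avg = -1616/10142 = -0.159337…
%ΔP_{bike helmets} = (60.2 − 52.1)/avg = 8.1/56.15 = 0.144256…
E_cross = (-1616/10142) / (8.1/56.15) = -1.1045…
E_cross < 0 ⇒ the goods are complements.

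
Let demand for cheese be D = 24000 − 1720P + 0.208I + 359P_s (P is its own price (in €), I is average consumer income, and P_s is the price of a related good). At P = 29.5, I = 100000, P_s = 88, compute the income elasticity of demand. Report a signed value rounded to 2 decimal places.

0.81

At the given values, D = 24000 − 1720(29.5) + 0.208(100000) + 359(88) = 25652.
∂D/∂I = 0.208.
E = (0.208) × (100000/25652) = 0.8108…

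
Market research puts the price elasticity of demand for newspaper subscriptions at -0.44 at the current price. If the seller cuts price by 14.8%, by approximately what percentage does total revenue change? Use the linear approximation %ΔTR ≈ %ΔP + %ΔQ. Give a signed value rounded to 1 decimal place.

-8.3%

%ΔQ ≈ Ed × %ΔP = (-0.44) × (-14.8%) = +6.5120%
%ΔTR ≈ %ΔP + %ΔQ = (-14.8%) + (+6.5120%) = -8.2880%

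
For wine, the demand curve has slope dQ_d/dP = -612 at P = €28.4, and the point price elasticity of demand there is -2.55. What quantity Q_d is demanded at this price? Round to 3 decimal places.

6816.000

Ed = (dQ_d/dP)·(P/Q_d) ⇒ Q_d = (dQ_d/dP)·P/Ed = (-612)·28.4/(-2.55) = 6816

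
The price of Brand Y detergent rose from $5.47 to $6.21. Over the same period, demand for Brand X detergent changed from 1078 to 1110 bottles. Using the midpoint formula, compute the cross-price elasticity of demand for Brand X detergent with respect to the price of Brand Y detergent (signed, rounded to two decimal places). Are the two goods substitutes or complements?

0.23; substitutes

%ΔQ_{Brand X detergent} = (1110 − 1078)/avg = 32/1094 = 0.029250…
%ΔP_{Brand Y detergent} = (6.21 − 5.47)/avg = 0.74/5.84 = 0.126712…
E_cross = (32/1094) / (0.74/5.84) = 0.2308…
E_cross > 0 ⇒ the goods are substitutes.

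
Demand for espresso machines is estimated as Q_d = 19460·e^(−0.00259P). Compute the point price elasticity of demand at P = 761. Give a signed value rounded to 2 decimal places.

-1.97

dQ_d/dP = −0.00259·Q_d = -7.02187. At P = 761, Q_d = 2711.15.
Ed = (dQ_d/dP)·(P/Q_d) = (-7.02187) × (761/2711.15) = -1.9709…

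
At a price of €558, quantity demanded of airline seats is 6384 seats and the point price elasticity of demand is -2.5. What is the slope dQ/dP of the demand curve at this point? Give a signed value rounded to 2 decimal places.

Ed = (dQ/dP)·(P/Q) ⇒ dQ/dP = Ed·Q/P = (-2.5)·6384/558 = -28.6021…

-28.60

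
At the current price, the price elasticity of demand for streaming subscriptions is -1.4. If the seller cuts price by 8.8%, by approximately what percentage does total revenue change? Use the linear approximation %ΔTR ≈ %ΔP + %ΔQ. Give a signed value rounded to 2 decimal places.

+3.52%

%ΔQ ≈ Ed × %ΔP = (-1.4) × (-8.8%) = +12.3200%
%ΔTR ≈ %ΔP + %ΔQ = (-8.8%) + (+12.3200%) = +3.5200%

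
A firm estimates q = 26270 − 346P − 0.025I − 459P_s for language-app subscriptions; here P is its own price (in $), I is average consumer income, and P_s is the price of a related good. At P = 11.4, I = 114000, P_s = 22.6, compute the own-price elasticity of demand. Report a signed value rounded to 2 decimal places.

-0.43

At the given values, q = 26270 − 346(11.4) − 0.025(114000) − 459(22.6) = 9102.2.
∂q/∂P = −346.
E = (-346) × (11.4/9102.2) = -0.4333…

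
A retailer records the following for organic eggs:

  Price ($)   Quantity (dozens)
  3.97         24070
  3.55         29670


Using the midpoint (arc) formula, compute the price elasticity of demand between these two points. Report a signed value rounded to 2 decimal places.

%ΔQ = (29670 − 24070) / [(24070 + 29670)/2] = 5600/26870 = 0.208410…
%ΔP = (3.55 − 3.97) / [(3.97 + 3.55)/2] = -0.42/3.76 = -0.111702…
Arc Ed = %ΔQ / %ΔP = (5600/26870) / (-0.42/3.76) = -1.8657…

-1.87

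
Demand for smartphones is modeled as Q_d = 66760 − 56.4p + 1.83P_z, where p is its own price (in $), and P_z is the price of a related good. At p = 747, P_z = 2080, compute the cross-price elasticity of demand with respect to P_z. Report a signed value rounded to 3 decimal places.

0.134

At the given values, Q_d = 66760 − 56.4(747) + 1.83(2080) = 28435.6.
∂Q_d/∂P_z = 1.83.
E = (1.83) × (2080/28435.6) = 0.13386…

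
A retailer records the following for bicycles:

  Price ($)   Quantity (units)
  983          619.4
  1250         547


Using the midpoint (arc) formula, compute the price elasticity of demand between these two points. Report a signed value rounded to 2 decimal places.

-0.52

%ΔQ = (547 − 619.4) / [(619.4 + 547)/2] = -72.4/583.2 = -0.124142…
%ΔP = (1250 − 983) / [(983 + 1250)/2] = 267/1116.5 = 0.239140…
Arc Ed = %ΔQ / %ΔP = (-72.4/583.2) / (267/1116.5) = -0.5191…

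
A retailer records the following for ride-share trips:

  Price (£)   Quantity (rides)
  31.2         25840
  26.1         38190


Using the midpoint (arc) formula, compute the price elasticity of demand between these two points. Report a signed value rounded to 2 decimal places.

-2.17

%ΔQ = (38190 − 25840) / [(25840 + 38190)/2] = 12350/32015 = 0.385756…
%ΔP = (26.1 − 31.2) / [(31.2 + 26.1)/2] = -5.1/28.65 = -0.178010…
Arc Ed = %ΔQ / %ΔP = (12350/32015) / (-5.1/28.65) = -2.1670…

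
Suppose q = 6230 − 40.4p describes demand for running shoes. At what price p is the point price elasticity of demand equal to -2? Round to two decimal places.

102.81

Ed = −40.4p/(6230 − 40.4p). Set this equal to -2:
40.4p = 2·(6230 − 40.4p) ⇒ 40.4p(1 + 2) = 2·6230
p = 2·6230 / (40.4·3) = 102.8052…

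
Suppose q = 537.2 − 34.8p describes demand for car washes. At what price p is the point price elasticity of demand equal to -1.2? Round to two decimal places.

8.42

Ed = −34.8p/(537.2 − 34.8p). Set this equal to -1.2:
34.8p = 1.2·(537.2 − 34.8p) ⇒ 34.8p(1 + 1.2) = 1.2·537.2
p = 1.2·537.2 / (34.8·2.2) = 8.4200…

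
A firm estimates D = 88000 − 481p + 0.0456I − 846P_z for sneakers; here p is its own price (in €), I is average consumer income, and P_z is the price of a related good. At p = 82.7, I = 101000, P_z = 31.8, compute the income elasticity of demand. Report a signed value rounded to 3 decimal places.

At the given values, D = 88000 − 481(82.7) + 0.0456(101000) − 846(31.8) = 25924.1.
∂D/∂I = 0.0456.
E = (0.0456) × (101000/25924.1) = 0.17765…

0.178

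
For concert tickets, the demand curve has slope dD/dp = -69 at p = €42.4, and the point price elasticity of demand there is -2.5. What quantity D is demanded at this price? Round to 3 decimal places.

Ed = (dD/dp)·(p/D) ⇒ D = (dD/dp)·p/Ed = (-69)·42.4/(-2.5) = 1170.24

1170.240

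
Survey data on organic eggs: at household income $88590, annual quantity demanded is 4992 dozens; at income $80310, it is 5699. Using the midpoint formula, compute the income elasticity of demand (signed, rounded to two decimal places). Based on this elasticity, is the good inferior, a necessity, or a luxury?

-1.35; inferior

%ΔQ = (5699 − 4992)/[( 4992 + 5699)/2] = 707/5345.5 = 0.132260…
%ΔIncome = (80310 − 88590)/[( 88590 + 80310)/2] = -8280/84450 = -0.098046…
E_income = (707/5345.5) / (-8280/84450) = -1.3489…
E_income < 0 ⇒ inferior good.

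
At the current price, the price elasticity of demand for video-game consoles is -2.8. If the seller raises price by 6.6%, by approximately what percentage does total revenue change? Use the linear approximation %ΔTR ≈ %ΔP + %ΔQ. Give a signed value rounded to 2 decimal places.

-11.88%

%ΔQ ≈ Ed × %ΔP = (-2.8) × (+6.6%) = -18.4800%
%ΔTR ≈ %ΔP + %ΔQ = (+6.6%) + (-18.4800%) = -11.8800%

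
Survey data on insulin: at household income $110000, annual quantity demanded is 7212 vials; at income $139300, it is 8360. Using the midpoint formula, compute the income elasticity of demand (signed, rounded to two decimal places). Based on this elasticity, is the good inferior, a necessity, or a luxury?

0.63; necessity

%ΔQ = (8360 − 7212)/[( 7212 + 8360)/2] = 1148/7786 = 0.147444…
%ΔIncome = (139300 − 110000)/[( 110000 + 139300)/2] = 29300/124650 = 0.235058…
E_income = (1148/7786) / (29300/124650) = 0.6272…
0 < E_income < 1 ⇒ normal good, necessity.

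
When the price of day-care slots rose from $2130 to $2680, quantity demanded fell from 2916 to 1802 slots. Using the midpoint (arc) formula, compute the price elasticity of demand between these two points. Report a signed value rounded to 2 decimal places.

%ΔQ = (1802 − 2916) / [(2916 + 1802)/2] = -1114/2359 = -0.472233…
%ΔP = (2680 − 2130) / [(2130 + 2680)/2] = 550/2405 = 0.228690…
Arc Ed = %ΔQ / %ΔP = (-1114/2359) / (550/2405) = -2.0649…

-2.06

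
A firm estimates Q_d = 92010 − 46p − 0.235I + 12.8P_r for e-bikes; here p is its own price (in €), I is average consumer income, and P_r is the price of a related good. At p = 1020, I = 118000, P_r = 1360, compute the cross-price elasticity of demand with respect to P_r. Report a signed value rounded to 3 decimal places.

0.501

At the given values, Q_d = 92010 − 46(1020) − 0.235(118000) + 12.8(1360) = 34768.
∂Q_d/∂P_r = 12.8.
E = (12.8) × (1360/34768) = 0.50069…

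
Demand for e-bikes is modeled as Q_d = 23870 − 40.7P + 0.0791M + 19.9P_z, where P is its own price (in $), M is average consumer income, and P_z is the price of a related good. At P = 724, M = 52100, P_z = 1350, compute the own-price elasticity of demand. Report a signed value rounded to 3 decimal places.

-1.161

At the given values, Q_d = 23870 − 40.7(724) + 0.0791(52100) + 19.9(1350) = 25389.31.
∂Q_d/∂P = −40.7.
E = (-40.7) × (724/25389.31) = -1.16059…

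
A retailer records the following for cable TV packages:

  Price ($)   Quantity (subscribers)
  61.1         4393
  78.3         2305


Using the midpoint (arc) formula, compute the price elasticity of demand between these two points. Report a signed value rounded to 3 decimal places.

-2.527

%ΔQ = (2305 − 4393) / [(4393 + 2305)/2] = -2088/3349 = -0.623469…
%ΔP = (78.3 − 61.1) / [(61.1 + 78.3)/2] = 17.2/69.7 = 0.246771…
Arc Ed = %ΔQ / %ΔP = (-2088/3349) / (17.2/69.7) = -2.52650…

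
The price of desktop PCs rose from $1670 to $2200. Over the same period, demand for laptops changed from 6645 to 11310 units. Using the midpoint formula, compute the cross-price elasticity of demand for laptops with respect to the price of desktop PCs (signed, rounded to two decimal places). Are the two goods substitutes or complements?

1.90; substitutes

%ΔQ_{laptops} = (11310 − 6645)/avg = 4665/8977.5 = 0.519632…
%ΔP_{desktop PCs} = (2200 − 1670)/avg = 530/1935 = 0.273901…
E_cross = (4665/8977.5) / (530/1935) = 1.8971…
E_cross > 0 ⇒ the goods are substitutes.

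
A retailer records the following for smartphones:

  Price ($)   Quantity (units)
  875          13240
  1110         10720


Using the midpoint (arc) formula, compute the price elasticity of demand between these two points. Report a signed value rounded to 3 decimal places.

-0.888

%ΔQ = (10720 − 13240) / [(13240 + 10720)/2] = -2520/11980 = -0.210350…
%ΔP = (1110 − 875) / [(875 + 1110)/2] = 235/992.5 = 0.236775…
Arc Ed = %ΔQ / %ΔP = (-2520/11980) / (235/992.5) = -0.88839…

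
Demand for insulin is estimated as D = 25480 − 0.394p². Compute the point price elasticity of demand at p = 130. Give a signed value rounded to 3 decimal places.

-0.708

dD/dp = −2·0.394·p = -102.44. At p = 130, D = 18821.4.
Ed = (dD/dp)·(p/D) = (-102.44) × (130/18821.4) = -0.70755…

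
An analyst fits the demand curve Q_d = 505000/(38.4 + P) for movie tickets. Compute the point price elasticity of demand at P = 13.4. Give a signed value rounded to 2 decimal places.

-0.26

dQ_d/dP = −505000/(38.4 + P)² = -188.205. At P = 13.4, Q_d = 9749.03.
Ed = (dQ_d/dP)·(P/Q_d) = (-188.205) × (13.4/9749.03) = -0.2586…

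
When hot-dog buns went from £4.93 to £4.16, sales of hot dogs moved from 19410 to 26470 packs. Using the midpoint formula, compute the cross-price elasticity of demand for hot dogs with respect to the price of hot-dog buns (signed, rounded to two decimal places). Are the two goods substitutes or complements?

%ΔQ_{hot dogs} = (26470 − 19410)/avg = 7060/22940 = 0.307759…
%ΔP_{hot-dog buns} = (4.16 − 4.93)/avg = -0.77/4.545 = -0.169416…
E_cross = (7060/22940) / (-0.77/4.545) = -1.8165…
E_cross < 0 ⇒ the goods are complements.

-1.82; complements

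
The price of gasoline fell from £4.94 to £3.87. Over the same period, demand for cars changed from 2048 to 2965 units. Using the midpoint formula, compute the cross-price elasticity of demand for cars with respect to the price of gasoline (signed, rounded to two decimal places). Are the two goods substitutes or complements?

-1.51; complements

%ΔQ_{cars} = (2965 − 2048)/avg = 917/2506.5 = 0.365848…
%ΔP_{gasoline} = (3.87 − 4.94)/avg = -1.07/4.405 = -0.242905…
E_cross = (917/2506.5) / (-1.07/4.405) = -1.5061…
E_cross < 0 ⇒ the goods are complements.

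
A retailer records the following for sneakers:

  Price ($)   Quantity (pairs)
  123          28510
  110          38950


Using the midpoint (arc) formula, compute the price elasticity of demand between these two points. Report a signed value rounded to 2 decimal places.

-2.77

%ΔQ = (38950 − 28510) / [(28510 + 38950)/2] = 10440/33730 = 0.309516…
%ΔP = (110 − 123) / [(123 + 110)/2] = -13/116.5 = -0.111587…
Arc Ed = %ΔQ / %ΔP = (10440/33730) / (-13/116.5) = -2.7737…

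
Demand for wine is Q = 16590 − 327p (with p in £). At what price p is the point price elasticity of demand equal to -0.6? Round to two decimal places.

Ed = −327p/(16590 − 327p). Set this equal to -0.6:
327p = 0.6·(16590 − 327p) ⇒ 327p(1 + 0.6) = 0.6·16590
p = 0.6·16590 / (327·1.6) = 19.0252…

19.03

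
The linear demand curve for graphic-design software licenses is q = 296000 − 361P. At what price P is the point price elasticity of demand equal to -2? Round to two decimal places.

546.63

Ed = −361P/(296000 − 361P). Set this equal to -2:
361P = 2·(296000 − 361P) ⇒ 361P(1 + 2) = 2·296000
P = 2·296000 / (361·3) = 546.6297…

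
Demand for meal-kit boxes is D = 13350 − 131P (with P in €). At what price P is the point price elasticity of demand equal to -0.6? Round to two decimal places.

Ed = −131P/(13350 − 131P). Set this equal to -0.6:
131P = 0.6·(13350 − 131P) ⇒ 131P(1 + 0.6) = 0.6·13350
P = 0.6·13350 / (131·1.6) = 38.2156…

38.22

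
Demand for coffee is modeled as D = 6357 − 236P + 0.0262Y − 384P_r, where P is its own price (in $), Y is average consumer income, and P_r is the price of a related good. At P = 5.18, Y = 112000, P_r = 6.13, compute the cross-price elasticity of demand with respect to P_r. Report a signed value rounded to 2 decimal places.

At the given values, D = 6357 − 236(5.18) + 0.0262(112000) − 384(6.13) = 5715.
∂D/∂P_r = -384.
E = (-384) × (6.13/5715) = -0.4118…

-0.41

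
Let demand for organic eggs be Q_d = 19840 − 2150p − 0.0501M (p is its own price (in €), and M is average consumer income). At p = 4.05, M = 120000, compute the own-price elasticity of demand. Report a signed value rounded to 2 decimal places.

At the given values, Q_d = 19840 − 2150(4.05) − 0.0501(120000) = 5120.5.
∂Q_d/∂p = −2150.
E = (-2150) × (4.05/5120.5) = -1.7005…

-1.70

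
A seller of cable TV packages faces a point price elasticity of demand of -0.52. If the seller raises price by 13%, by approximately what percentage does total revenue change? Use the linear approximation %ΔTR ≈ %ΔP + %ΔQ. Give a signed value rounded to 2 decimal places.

%ΔQ ≈ Ed × %ΔP = (-0.52) × (+13%) = -6.7600%
%ΔTR ≈ %ΔP + %ΔQ = (+13%) + (-6.7600%) = +6.2400%

+6.24%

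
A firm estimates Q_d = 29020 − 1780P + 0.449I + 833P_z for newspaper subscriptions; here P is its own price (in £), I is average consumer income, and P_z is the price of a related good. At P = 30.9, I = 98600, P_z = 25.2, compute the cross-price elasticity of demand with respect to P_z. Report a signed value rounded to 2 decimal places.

0.53

At the given values, Q_d = 29020 − 1780(30.9) + 0.449(98600) + 833(25.2) = 39281.
∂Q_d/∂P_z = 833.
E = (833) × (25.2/39281) = 0.5343…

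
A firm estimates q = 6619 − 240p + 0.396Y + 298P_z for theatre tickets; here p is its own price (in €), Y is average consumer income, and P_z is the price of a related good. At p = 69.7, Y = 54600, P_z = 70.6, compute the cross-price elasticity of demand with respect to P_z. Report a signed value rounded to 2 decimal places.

At the given values, q = 6619 − 240(69.7) + 0.396(54600) + 298(70.6) = 32551.4.
∂q/∂P_z = 298.
E = (298) × (70.6/32551.4) = 0.6463…

0.65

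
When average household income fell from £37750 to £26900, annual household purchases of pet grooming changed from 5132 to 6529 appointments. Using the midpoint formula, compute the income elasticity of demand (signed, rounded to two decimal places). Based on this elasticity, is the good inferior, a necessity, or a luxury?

-0.71; inferior

%ΔQ = (6529 − 5132)/[( 5132 + 6529)/2] = 1397/5830.5 = 0.239602…
%ΔIncome = (26900 − 37750)/[( 37750 + 26900)/2] = -10850/32325 = -0.335653…
E_income = (1397/5830.5) / (-10850/32325) = -0.7138…
E_income < 0 ⇒ inferior good.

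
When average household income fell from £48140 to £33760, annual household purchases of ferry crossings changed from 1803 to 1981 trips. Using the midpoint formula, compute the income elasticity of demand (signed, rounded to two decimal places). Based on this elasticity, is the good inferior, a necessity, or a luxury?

-0.27; inferior

%ΔQ = (1981 − 1803)/[( 1803 + 1981)/2] = 178/1892 = 0.094080…
%ΔIncome = (33760 − 48140)/[( 48140 + 33760)/2] = -14380/40950 = -0.351159…
E_income = (178/1892) / (-14380/40950) = -0.2679…
E_income < 0 ⇒ inferior good.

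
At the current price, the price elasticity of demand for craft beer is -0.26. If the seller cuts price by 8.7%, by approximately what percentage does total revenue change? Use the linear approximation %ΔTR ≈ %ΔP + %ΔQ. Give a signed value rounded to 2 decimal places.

%ΔQ ≈ Ed × %ΔP = (-0.26) × (-8.7%) = +2.2620%
%ΔTR ≈ %ΔP + %ΔQ = (-8.7%) + (+2.2620%) = -6.4380%

-6.44%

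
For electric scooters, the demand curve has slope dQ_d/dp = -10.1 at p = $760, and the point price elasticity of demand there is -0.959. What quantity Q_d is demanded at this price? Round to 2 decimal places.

Ed = (dQ_d/dp)·(p/Q_d) ⇒ Q_d = (dQ_d/dp)·p/Ed = (-10.1)·760/(-0.959) = 8004.1710…

8004.17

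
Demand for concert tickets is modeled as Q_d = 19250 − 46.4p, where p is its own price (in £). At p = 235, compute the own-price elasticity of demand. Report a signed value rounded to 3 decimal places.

At the given values, Q_d = 19250 − 46.4(235) = 8346.
∂Q_d/∂p = −46.4.
E = (-46.4) × (235/8346) = -1.30649…

-1.306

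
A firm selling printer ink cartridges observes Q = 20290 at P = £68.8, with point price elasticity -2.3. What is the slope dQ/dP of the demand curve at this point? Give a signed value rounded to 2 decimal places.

-678.30

Ed = (dQ/dP)·(P/Q) ⇒ dQ/dP = Ed·Q/P = (-2.3)·20290/68.8 = -678.2994…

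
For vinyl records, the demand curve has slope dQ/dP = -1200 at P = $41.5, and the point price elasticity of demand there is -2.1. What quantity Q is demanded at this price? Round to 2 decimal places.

23714.29

Ed = (dQ/dP)·(P/Q) ⇒ Q = (dQ/dP)·P/Ed = (-1200)·41.5/(-2.1) = 23714.2857…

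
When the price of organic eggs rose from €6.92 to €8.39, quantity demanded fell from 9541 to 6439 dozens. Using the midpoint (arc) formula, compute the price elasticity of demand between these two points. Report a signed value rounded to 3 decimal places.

%ΔQ = (6439 − 9541) / [(9541 + 6439)/2] = -3102/7990 = -0.388235…
%ΔP = (8.39 − 6.92) / [(6.92 + 8.39)/2] = 1.47/7.655 = 0.192031…
Arc Ed = %ΔQ / %ΔP = (-3102/7990) / (1.47/7.655) = -2.02172…

-2.022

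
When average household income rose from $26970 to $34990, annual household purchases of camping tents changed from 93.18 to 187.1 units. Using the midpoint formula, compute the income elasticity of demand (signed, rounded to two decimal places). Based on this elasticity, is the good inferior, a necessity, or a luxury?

%ΔQ = (187.1 − 93.18)/[( 93.18 + 187.1)/2] = 93.92/140.14 = 0.670186…
%ΔIncome = (34990 − 26970)/[( 26970 + 34990)/2] = 8020/30980 = 0.258876…
E_income = (93.92/140.14) / (8020/30980) = 2.5888…
E_income > 1 ⇒ normal good, luxury.

2.59; luxury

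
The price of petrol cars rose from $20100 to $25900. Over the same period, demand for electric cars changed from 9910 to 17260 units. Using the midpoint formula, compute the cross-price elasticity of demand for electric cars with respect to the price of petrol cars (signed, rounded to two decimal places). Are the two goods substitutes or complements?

%ΔQ_{electric cars} = (17260 − 9910)/avg = 7350/13585 = 0.541037…
%ΔP_{petrol cars} = (25900 − 20100)/avg = 5800/23000 = 0.252173…
E_cross = (7350/13585) / (5800/23000) = 2.1454…
E_cross > 0 ⇒ the goods are substitutes.

2.15; substitutes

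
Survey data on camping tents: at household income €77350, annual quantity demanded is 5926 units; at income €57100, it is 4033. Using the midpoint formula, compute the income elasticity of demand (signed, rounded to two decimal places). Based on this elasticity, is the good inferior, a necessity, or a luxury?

%ΔQ = (4033 − 5926)/[( 5926 + 4033)/2] = -1893/4979.5 = -0.380158…
%ΔIncome = (57100 − 77350)/[( 77350 + 57100)/2] = -20250/67225 = -0.301227…
E_income = (-1893/4979.5) / (-20250/67225) = 1.2620…
E_income > 1 ⇒ normal good, luxury.

1.26; luxury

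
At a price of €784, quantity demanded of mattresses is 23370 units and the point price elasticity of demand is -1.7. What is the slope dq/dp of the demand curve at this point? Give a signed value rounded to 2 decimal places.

Ed = (dq/dp)·(p/q) ⇒ dq/dp = Ed·q/p = (-1.7)·23370/784 = -50.6747…

-50.67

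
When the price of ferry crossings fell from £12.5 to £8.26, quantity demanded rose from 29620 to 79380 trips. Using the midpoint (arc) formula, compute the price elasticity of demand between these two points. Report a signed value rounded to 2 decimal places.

-2.24

%ΔQ = (79380 − 29620) / [(29620 + 79380)/2] = 49760/54500 = 0.913027…
%ΔP = (8.26 − 12.5) / [(12.5 + 8.26)/2] = -4.24/10.38 = -0.408477…
Arc Ed = %ΔQ / %ΔP = (49760/54500) / (-4.24/10.38) = -2.2351…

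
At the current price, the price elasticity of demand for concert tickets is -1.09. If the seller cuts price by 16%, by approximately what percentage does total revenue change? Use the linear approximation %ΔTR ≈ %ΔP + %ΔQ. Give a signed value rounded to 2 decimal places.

%ΔQ ≈ Ed × %ΔP = (-1.09) × (-16%) = +17.4400%
%ΔTR ≈ %ΔP + %ΔQ = (-16%) + (+17.4400%) = +1.4400%

+1.44%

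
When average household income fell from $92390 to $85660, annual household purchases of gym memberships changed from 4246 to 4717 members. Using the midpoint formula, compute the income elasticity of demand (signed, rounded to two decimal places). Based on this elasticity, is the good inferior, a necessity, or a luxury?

-1.39; inferior

%ΔQ = (4717 − 4246)/[( 4246 + 4717)/2] = 471/4481.5 = 0.105098…
%ΔIncome = (85660 − 92390)/[( 92390 + 85660)/2] = -6730/89025 = -0.075596…
E_income = (471/4481.5) / (-6730/89025) = -1.3902…
E_income < 0 ⇒ inferior good.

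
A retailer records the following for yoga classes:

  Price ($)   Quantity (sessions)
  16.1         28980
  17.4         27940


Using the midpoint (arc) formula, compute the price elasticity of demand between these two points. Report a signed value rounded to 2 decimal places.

%ΔQ = (27940 − 28980) / [(28980 + 27940)/2] = -1040/28460 = -0.036542…
%ΔP = (17.4 − 16.1) / [(16.1 + 17.4)/2] = 1.3/16.75 = 0.077611…
Arc Ed = %ΔQ / %ΔP = (-1040/28460) / (1.3/16.75) = -0.4708…

-0.47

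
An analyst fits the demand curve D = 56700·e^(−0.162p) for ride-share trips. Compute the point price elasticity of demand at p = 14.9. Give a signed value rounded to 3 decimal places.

-2.414

dD/dp = −0.162·D = -821.86. At p = 14.9, D = 5073.21.
Ed = (dD/dp)·(p/D) = (-821.86) × (14.9/5073.21) = -2.4138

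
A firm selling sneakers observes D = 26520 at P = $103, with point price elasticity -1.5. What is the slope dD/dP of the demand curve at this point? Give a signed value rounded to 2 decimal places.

Ed = (dD/dP)·(P/D) ⇒ dD/dP = Ed·D/P = (-1.5)·26520/103 = -386.2135…

-386.21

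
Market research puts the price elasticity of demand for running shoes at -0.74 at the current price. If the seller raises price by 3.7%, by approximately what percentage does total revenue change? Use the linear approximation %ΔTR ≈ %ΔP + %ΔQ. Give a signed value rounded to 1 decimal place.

+1.0%

%ΔQ ≈ Ed × %ΔP = (-0.74) × (+3.7%) = -2.7380%
%ΔTR ≈ %ΔP + %ΔQ = (+3.7%) + (-2.7380%) = +0.9620%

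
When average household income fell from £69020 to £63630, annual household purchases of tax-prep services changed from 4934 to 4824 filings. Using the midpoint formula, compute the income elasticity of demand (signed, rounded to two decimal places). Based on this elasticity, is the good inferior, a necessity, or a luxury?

%ΔQ = (4824 − 4934)/[( 4934 + 4824)/2] = -110/4879 = -0.022545…
%ΔIncome = (63630 − 69020)/[( 69020 + 63630)/2] = -5390/66325 = -0.081266…
E_income = (-110/4879) / (-5390/66325) = 0.2774…
0 < E_income < 1 ⇒ normal good, necessity.

0.28; necessity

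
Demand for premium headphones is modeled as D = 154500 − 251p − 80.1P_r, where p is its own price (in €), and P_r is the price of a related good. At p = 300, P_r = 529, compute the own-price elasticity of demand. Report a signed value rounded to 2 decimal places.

-2.04

At the given values, D = 154500 − 251(300) − 80.1(529) = 36827.1.
∂D/∂p = −251.
E = (-251) × (300/36827.1) = -2.0446…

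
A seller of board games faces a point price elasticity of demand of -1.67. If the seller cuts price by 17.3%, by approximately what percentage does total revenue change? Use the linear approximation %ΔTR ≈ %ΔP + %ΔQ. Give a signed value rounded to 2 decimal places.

%ΔQ ≈ Ed × %ΔP = (-1.67) × (-17.3%) = +28.8910%
%ΔTR ≈ %ΔP + %ΔQ = (-17.3%) + (+28.8910%) = +11.5910%

+11.59%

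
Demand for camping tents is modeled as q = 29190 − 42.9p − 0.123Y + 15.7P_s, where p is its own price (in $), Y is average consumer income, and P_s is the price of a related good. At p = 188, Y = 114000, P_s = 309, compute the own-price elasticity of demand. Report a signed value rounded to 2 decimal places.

At the given values, q = 29190 − 42.9(188) − 0.123(114000) + 15.7(309) = 11954.1.
∂q/∂p = −42.9.
E = (-42.9) × (188/11954.1) = -0.6746…

-0.67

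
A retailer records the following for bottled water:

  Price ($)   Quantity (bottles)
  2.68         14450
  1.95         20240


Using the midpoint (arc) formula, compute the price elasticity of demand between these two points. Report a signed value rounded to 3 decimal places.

-1.059

%ΔQ = (20240 − 14450) / [(14450 + 20240)/2] = 5790/17345 = 0.333813…
%ΔP = (1.95 − 2.68) / [(2.68 + 1.95)/2] = -0.73/2.315 = -0.315334…
Arc Ed = %ΔQ / %ΔP = (5790/17345) / (-0.73/2.315) = -1.05860…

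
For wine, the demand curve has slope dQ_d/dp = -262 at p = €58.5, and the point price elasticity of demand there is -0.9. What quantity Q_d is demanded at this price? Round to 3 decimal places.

17030.000

Ed = (dQ_d/dp)·(p/Q_d) ⇒ Q_d = (dQ_d/dp)·p/Ed = (-262)·58.5/(-0.9) = 17030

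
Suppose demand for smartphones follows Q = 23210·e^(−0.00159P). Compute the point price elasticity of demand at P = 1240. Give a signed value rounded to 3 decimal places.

dQ/dP = −0.00159·Q = -5.13827. At P = 1240, Q = 3231.62.
Ed = (dQ/dP)·(P/Q) = (-5.13827) × (1240/3231.62) = -1.9716

-1.972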